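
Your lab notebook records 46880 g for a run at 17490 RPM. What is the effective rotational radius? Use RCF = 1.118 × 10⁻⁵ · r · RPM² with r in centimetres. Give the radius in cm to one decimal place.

≈ 13.7 cm

46880 = 1.118 × 10⁻⁵ × r × (17490)²
r = 46880 / (1.118 × 10⁻⁵ × 305,900,100) = 46880 / 3419.963 ≈ 13.708 cm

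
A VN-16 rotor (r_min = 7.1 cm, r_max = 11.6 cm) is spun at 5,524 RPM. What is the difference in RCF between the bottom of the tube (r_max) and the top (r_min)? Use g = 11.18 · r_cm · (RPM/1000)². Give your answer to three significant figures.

ΔRCF ≈ 1540 g

RCF_max = 11.18 × 11.6 × (5.524)² = 11.18 × 11.6 × 30.514576 ≈ 3,957.4 × g
RCF_min = 11.18 × 7.1 × (5.524)² = 11.18 × 7.1 × 30.514576 ≈ 2,422.2 × g
ΔRCF = 3,957.4 − 2,422.2 = 1,535.2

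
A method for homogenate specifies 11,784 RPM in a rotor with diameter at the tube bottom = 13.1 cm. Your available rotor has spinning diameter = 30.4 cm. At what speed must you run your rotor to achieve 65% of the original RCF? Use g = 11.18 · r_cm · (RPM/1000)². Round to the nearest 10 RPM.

6240 RPM

Original rotor: r = 13.1 / 2 = 6.55 cm
RCF = 11.18 × r × (N/1000)²
RCF_original = 11.18 × 6.55 × (11.784)² = 11.18 × 6.55 × 138.862656 ≈ 10,168.8 × g
Target RCF = 0.65 × 10,168.8 ≈ 6,609.7 × g
Your rotor: r = 30.4 / 2 = 15.2 cm
6,609.7 = 11.18 × 15.2 × (N/1000)²
(N/1000)² = 6,609.7 / 169.936 = 38.89523
N = 1000 × √38.89523 ≈ 6,236.6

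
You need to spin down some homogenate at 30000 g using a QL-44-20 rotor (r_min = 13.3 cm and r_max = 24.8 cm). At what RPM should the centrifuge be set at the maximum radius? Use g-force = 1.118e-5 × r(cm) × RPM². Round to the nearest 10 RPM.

10400 RPM

Use r_max = 24.8 cm.
30,000 = 1.118 × 10⁻⁵ × 24.8 × N²
N² = 30,000 / (27.7264 × 10⁻⁵) = 108,200,127
N ≈ √108,200,127 ≈ 10,401.9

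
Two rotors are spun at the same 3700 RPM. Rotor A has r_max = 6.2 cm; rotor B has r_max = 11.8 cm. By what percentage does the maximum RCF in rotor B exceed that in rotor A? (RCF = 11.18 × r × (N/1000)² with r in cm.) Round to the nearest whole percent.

At equal RPM, RCF scales linearly with r: ratio = 11.8 / 6.2 = 1.9032.
So rotor B delivers 90.3% more g-force.

90%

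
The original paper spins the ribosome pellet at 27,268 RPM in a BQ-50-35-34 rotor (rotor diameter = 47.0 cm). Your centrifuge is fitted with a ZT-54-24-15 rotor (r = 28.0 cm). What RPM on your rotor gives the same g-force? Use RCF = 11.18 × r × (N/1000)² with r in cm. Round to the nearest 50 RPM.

Original rotor: r = 47.0 / 2 = 23.5 cm
RCF = 11.18 × r × (N/1000)²
RCF_original = 11.18 × 23.5 × (27.268)² = 11.18 × 23.5 × 743.543824 ≈ 195,351.3 × g
195,351.3 = 11.18 × 28 × (N/1000)²
(N/1000)² = 195,351.3 / 313.04 = 624.0458
N = 1000 × √624.0458 ≈ 24,980.9

25000 RPM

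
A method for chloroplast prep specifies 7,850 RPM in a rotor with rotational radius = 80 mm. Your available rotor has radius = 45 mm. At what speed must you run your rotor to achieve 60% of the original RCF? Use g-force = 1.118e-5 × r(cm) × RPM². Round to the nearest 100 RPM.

Original rotor: r = 80 mm = 8.0 cm
RCF_original = 1.118 × 10⁻⁵ × 8 × (7850)² = 1.118 × 10⁻⁵ × 8 × 61,622,500 ≈ 5,511.5 × g
Target RCF = 0.6 × 5,511.5 ≈ 3,306.9 × g
Your rotor: r = 45 mm = 4.5 cm
3,306.9 = 1.118 × 10⁻⁵ × 4.5 × N²
N² = 3,306.9 / (5.031 × 10⁻⁵) = 65,730,471
N ≈ √65,730,471 ≈ 8,107.4

≈ 8100 RPM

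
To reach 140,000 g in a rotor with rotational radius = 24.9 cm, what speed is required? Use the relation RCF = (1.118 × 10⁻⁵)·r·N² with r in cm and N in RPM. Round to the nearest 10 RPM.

140,000 = 1.118 × 10⁻⁵ × 24.9 × N²
N² = 140,000 / (27.8382 × 10⁻⁵) = 502,906,079
N ≈ √502,906,079 ≈ 22,425.6

≈ 22430 RPM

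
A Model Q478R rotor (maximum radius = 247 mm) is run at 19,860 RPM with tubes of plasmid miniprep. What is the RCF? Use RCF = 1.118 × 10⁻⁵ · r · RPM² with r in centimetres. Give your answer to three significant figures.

≈ 109000 ×g

r = 247 mm = 24.7 cm
RCF = 1.118 × 10⁻⁵ × r × N²
RCF = 1.118 × 10⁻⁵ × 24.7 × (19860)² = 1.118 × 10⁻⁵ × 24.7 × 394,419,600 ≈ 108,917.4 × g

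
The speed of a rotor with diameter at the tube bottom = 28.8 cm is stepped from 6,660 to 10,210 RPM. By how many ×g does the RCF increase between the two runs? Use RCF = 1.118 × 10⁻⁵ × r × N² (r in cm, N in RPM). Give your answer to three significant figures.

r = 28.8 / 2 = 14.4 cm
RCF₁ = 1.118 × 10⁻⁵ × 14.4 × (6660)² = 1.118 × 10⁻⁵ × 14.4 × 44,355,600 ≈ 7,140.9 × g
RCF₂ = 1.118 × 10⁻⁵ × 14.4 × (10210)² = 1.118 × 10⁻⁵ × 14.4 × 104,244,100 ≈ 16,782.5 × g
Increase = 16,782.5 − 7,140.9 = 9,641.6

9640 ×g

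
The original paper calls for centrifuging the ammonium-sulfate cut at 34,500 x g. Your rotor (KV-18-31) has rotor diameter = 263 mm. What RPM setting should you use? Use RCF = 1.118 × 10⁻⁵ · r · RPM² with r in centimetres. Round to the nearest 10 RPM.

r = 263 mm / 2 = 131.5 mm = 13.15 cm
RCF = 1.118 × 10⁻⁵ × r × N²
34,500 = 1.118 × 10⁻⁵ × 13.15 × N²
N² = 34,500 / (14.7017 × 10⁻⁵) = 234,666,739
N ≈ √234,666,739 ≈ 15,318.8

N ≈ 15320 RPM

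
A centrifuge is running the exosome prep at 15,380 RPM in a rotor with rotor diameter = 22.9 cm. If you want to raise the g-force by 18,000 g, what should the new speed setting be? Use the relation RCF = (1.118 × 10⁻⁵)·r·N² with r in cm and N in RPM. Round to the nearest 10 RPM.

r = 22.9 / 2 = 11.45 cm
Current RCF = 1.118 × 10⁻⁵ × 11.45 × (15380)² = 1.118 × 10⁻⁵ × 11.45 × 236,544,400 ≈ 30,280.3 × g
Target RCF = 30,280.3 + 18,000 = 48,280.3 × g
N² = 48,280.3 / (12.8011 × 10⁻⁵) = 377,157,432
N ≈ √377,157,432 ≈ 19,420.5

≈ 19420 RPM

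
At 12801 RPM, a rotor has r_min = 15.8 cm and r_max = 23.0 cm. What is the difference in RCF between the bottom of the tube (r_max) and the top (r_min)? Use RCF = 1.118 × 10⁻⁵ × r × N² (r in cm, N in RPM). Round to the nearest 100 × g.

≈ 13200 × g

ΔRCF = 1.118 × 10⁻⁵ × (r_max − r_min) × N² = 1.118 × 10⁻⁵ × 7.2 × 163,865,601 ≈ 13,190.5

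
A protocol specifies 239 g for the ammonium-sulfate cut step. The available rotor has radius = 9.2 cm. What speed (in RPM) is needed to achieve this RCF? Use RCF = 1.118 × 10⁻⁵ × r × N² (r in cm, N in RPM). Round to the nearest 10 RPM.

N ≈ 1520 RPM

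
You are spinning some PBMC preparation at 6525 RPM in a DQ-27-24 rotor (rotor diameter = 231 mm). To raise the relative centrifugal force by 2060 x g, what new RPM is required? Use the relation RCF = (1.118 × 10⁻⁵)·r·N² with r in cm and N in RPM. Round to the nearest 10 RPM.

r = 231 mm / 2 = 115.5 mm = 11.55 cm
Current RCF = 1.118 × 10⁻⁵ × 11.55 × (6525)² = 1.118 × 10⁻⁵ × 11.55 × 42,575,625 ≈ 5,497.7 × g
Target RCF = 5,497.7 + 2,060 = 7,557.7 × g
N² = 7,557.7 / (12.9129 × 10⁻⁵) = 58,528,293
N ≈ √58,528,293 ≈ 7,650.4

≈ 7650 RPM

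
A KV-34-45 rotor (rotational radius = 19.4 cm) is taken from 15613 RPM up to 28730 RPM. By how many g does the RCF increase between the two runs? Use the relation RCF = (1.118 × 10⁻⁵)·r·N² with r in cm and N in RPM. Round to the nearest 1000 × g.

RCF₁ = 1.118 × 10⁻⁵ × 19.4 × (15613)² = 1.118 × 10⁻⁵ × 19.4 × 243,765,769 ≈ 52,870.8 × g
RCF₂ = 1.118 × 10⁻⁵ × 19.4 × (28730)² = 1.118 × 10⁻⁵ × 19.4 × 825,412,900 ≈ 179,025.5 × g
Increase = 179,025.5 − 52,870.8 = 126,154.7

126000 g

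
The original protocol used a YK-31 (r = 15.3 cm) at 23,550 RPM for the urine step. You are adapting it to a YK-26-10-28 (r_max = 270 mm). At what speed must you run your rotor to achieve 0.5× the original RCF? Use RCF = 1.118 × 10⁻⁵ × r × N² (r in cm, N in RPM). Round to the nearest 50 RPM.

≈ 12550 RPM

RCF = 1.118 × 10⁻⁵ × r × N²
RCF_original = 1.118 × 10⁻⁵ × 15.3 × (23550)² = 1.118 × 10⁻⁵ × 15.3 × 554,602,500 ≈ 94,867 × g
Target RCF = 0.5 × 94,867 ≈ 47,433.5 × g
Your rotor: r = 270 mm = 27.0 cm
47,433.5 = 1.118 × 10⁻⁵ × 27 × N²
N² = 47,433.5 / (30.186 × 10⁻⁵) = 157,137,415
N ≈ √157,137,415 ≈ 12,535.4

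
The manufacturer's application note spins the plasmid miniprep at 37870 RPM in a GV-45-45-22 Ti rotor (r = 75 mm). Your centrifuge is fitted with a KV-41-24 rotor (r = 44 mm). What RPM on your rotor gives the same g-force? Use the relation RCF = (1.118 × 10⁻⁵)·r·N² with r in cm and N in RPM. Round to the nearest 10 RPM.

≈ 49440 RPM

Original rotor: r = 75 mm = 7.5 cm
RCF_original = 1.118 × 10⁻⁵ × 7.5 × (37870)² = 1.118 × 10⁻⁵ × 7.5 × 1,434,136,900 ≈ 120,252.4 × g
Your rotor: r = 44 mm = 4.4 cm
120,252.4 = 1.118 × 10⁻⁵ × 4.4 × N²
N² = 120,252.4 / (4.9192 × 10⁻⁵) = 2,444,551,960
N ≈ √2,444,551,960 ≈ 49,442.4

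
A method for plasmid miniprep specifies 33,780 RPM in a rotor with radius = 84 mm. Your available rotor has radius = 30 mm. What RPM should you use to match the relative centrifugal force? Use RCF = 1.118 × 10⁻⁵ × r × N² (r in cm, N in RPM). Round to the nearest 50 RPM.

≈ 56500 RPM

Original rotor: r = 84 mm = 8.4 cm
RCF_original = 1.118 × 10⁻⁵ × 8.4 × (33780)² = 1.118 × 10⁻⁵ × 8.4 × 1,141,088,400 ≈ 107,161.9 × g
Your rotor: r = 30 mm = 3.0 cm
107,161.9 = 1.118 × 10⁻⁵ × 3 × N²
N² = 107,161.9 / (3.354 × 10⁻⁵) = 3,195,047,704
N ≈ √3,195,047,704 ≈ 56,524.8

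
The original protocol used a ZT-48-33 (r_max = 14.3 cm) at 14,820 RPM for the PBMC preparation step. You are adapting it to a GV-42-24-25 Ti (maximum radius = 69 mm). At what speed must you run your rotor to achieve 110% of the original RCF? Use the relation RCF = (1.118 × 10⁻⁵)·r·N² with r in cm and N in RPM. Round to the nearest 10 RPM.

22380 RPM

RCF_original = 1.118 × 10⁻⁵ × 14.3 × (14820)² = 1.118 × 10⁻⁵ × 14.3 × 219,632,400 ≈ 35,113.5 × g
Target RCF = 1.1 × 35,113.5 ≈ 38,624.9 × g
Your rotor: r = 69 mm = 6.9 cm
38,624.9 = 1.118 × 10⁻⁵ × 6.9 × N²
N² = 38,624.9 / (7.7142 × 10⁻⁵) = 500,698,711
N ≈ √500,698,711 ≈ 22,376.3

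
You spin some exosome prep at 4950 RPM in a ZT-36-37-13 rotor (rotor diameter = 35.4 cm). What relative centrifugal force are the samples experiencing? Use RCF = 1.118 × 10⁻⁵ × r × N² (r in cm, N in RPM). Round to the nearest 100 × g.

4800 g

r = 35.4 / 2 = 17.7 cm
RCF = 1.118 × 10⁻⁵ × r × N²
RCF = 1.118 × 10⁻⁵ × 17.7 × (4950)² = 1.118 × 10⁻⁵ × 17.7 × 24,502,500 ≈ 4,848.7 × g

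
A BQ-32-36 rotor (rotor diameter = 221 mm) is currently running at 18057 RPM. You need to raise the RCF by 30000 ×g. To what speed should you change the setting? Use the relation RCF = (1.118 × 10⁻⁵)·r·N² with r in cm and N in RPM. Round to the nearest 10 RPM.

r = 221 mm / 2 = 110.5 mm = 11.05 cm
Current RCF = 1.118 × 10⁻⁵ × 11.05 × (18057)² = 1.118 × 10⁻⁵ × 11.05 × 326,055,249 ≈ 40,280.5 × g
Target RCF = 40,280.5 + 30,000 = 70,280.5 × g
N² = 70,280.5 / (12.3539 × 10⁻⁵) = 568,893,224
N ≈ √568,893,224 ≈ 23,851.5

N₂ ≈ 23850 RPM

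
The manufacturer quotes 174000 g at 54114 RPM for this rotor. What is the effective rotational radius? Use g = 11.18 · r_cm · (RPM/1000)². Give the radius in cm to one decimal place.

r ≈ 5.3 cm

RCF = 11.18 × r × (N/1000)²
174000 = 11.18 × r × (54.114)²
r = 174000 / (11.18 × 2928.324996) = 174000 / 32738.67 ≈ 5.315 cm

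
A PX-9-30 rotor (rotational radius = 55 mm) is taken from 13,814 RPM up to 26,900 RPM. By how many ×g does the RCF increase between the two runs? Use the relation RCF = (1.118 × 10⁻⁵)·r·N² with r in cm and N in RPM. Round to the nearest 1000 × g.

33000 ×g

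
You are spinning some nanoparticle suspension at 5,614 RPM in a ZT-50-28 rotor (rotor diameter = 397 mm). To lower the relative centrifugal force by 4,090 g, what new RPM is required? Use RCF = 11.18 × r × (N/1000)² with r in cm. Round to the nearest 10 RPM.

3620 RPM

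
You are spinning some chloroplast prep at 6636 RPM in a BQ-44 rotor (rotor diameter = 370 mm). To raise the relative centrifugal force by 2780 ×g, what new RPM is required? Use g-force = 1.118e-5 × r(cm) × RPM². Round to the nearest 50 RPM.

r = 370 mm / 2 = 185 mm = 18.5 cm
Current RCF = 1.118 × 10⁻⁵ × 18.5 × (6636)² = 1.118 × 10⁻⁵ × 18.5 × 44,036,496 ≈ 9,108.1 × g
Target RCF = 9,108.1 + 2,780 = 11,888.1 × g
N² = 11,888.1 / (20.683 × 10⁻⁵) = 57,477,639
N ≈ √57,477,639 ≈ 7,581.4

7600 RPM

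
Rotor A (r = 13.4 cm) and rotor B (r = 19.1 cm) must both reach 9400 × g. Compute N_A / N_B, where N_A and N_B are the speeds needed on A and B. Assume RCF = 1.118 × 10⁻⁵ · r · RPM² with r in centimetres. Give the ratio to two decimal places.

At fixed RCF, N ∝ 1/√r, so N_A/N_B = √(r_B/r_A) = √(19.1/13.4) = √1.425373 = 1.1939.

1.19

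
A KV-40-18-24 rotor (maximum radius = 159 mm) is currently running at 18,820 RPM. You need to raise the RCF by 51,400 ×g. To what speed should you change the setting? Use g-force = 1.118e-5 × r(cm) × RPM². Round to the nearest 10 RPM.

r = 159 mm = 15.9 cm
Current RCF = 1.118 × 10⁻⁵ × 15.9 × (18820)² = 1.118 × 10⁻⁵ × 15.9 × 354,192,400 ≈ 62,961.9 × g
Target RCF = 62,961.9 + 51,400 = 114,361.9 × g
N² = 114,361.9 / (17.7762 × 10⁻⁵) = 643,342,784
N ≈ √643,342,784 ≈ 25,364.2

N₂ ≈ 25360 RPM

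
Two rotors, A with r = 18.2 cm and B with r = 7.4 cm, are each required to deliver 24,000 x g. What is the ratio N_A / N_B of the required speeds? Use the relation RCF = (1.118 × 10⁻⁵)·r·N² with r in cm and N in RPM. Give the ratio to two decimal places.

At fixed RCF, N ∝ 1/√r, so N_A/N_B = √(r_B/r_A) = √(7.4/18.2) = √0.406593 = 0.6376.

0.64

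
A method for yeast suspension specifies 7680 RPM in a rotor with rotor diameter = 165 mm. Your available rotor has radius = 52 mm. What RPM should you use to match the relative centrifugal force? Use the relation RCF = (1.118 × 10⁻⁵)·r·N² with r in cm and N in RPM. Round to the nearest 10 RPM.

Original rotor: r = 165 mm / 2 = 82.5 mm = 8.25 cm
RCF = 1.118 × 10⁻⁵ × r × N²
RCF_original = 1.118 × 10⁻⁵ × 8.25 × (7680)² = 1.118 × 10⁻⁵ × 8.25 × 58,982,400 ≈ 5,440.2 × g
Your rotor: r = 52 mm = 5.2 cm
5,440.2 = 1.118 × 10⁻⁵ × 5.2 × N²
N² = 5,440.2 / (5.8136 × 10⁻⁵) = 93,577,129
N ≈ √93,577,129 ≈ 9,673.5

≈ 9670 RPM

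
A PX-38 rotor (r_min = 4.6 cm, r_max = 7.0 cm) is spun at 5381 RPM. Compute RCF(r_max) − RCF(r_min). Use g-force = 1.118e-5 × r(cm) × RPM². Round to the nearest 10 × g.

ΔRCF = 1.118 × 10⁻⁵ × (r_max − r_min) × N² = 1.118 × 10⁻⁵ × 2.4 × 28,955,161 ≈ 776.9

ΔRCF ≈ 780 ×g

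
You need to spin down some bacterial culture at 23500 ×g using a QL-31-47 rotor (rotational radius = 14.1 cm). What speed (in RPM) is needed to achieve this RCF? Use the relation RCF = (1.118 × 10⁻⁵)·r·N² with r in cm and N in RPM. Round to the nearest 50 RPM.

≈ 12200 RPM

RCF = 1.118 × 10⁻⁵ × r × N²
23,500 = 1.118 × 10⁻⁵ × 14.1 × N²
N² = 23,500 / (15.7638 × 10⁻⁵) = 149,075,730
N ≈ √149,075,730 ≈ 12,209.7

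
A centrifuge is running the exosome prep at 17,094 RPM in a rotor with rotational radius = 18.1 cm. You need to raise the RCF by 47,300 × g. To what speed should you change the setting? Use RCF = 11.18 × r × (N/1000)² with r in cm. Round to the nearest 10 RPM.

≈ 22930 RPM

Current RCF = 11.18 × 18.1 × (17.094)² = 11.18 × 18.1 × 292.204836 ≈ 59,130 × g
Target RCF = 59,130 + 47,300 = 106,430 × g
(N/1000)² = 106,430 / 202.358 = 525.9491
N = 1000 × √525.9491 ≈ 22,933.6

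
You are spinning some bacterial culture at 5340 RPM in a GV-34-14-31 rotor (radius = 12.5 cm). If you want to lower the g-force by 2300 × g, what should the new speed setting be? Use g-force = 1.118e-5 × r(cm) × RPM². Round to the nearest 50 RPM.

Current RCF = 1.118 × 10⁻⁵ × 12.5 × (5340)² = 1.118 × 10⁻⁵ × 12.5 × 28,515,600 ≈ 3,985.1 × g
Target RCF = 3,985.1 − 2,300 = 1,685.1 × g
N² = 1,685.1 / (13.975 × 10⁻⁵) = 12,057,961
N ≈ √12,057,961 ≈ 3,472.5

3450 RPM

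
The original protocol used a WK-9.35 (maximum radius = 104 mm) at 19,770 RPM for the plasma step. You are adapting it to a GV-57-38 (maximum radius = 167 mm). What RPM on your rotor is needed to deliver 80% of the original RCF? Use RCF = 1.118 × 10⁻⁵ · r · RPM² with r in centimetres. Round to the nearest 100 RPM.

Original rotor: r = 104 mm = 10.4 cm
RCF_original = 1.118 × 10⁻⁵ × 10.4 × (19770)² = 1.118 × 10⁻⁵ × 10.4 × 390,852,900 ≈ 45,445.2 × g
Target RCF = 0.8 × 45,445.2 ≈ 36,356.2 × g
Your rotor: r = 167 mm = 16.7 cm
36,356.2 = 1.118 × 10⁻⁵ × 16.7 × N²
N² = 36,356.2 / (18.6706 × 10⁻⁵) = 194,724,326
N ≈ √194,724,326 ≈ 13,954.4

14000 RPM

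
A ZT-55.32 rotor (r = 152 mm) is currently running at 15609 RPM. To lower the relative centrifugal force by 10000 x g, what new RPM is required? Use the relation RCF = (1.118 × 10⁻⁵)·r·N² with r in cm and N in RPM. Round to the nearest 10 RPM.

r = 152 mm = 15.2 cm
Current RCF = 1.118 × 10⁻⁵ × 15.2 × (15609)² = 1.118 × 10⁻⁵ × 15.2 × 243,640,881 ≈ 41,403.4 × g
Target RCF = 41,403.4 − 10,000 = 31,403.4 × g
N² = 31,403.4 / (16.9936 × 10⁻⁵) = 184,795,452
N ≈ √184,795,452 ≈ 13,593.9

N₂ ≈ 13590 RPM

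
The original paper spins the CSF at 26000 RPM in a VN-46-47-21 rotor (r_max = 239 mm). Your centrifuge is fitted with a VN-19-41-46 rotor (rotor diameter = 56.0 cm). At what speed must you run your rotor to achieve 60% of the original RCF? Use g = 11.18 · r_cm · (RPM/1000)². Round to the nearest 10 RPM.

Original rotor: r = 239 mm = 23.9 cm
RCF_original = 11.18 × 23.9 × (26)² = 11.18 × 23.9 × 676 ≈ 180,628.6 × g
Target RCF = 0.6 × 180,628.6 ≈ 108,377.2 × g
Your rotor: r = 56.0 / 2 = 28 cm
108,377.2 = 11.18 × 28 × (N/1000)²
(N/1000)² = 108,377.2 / 313.04 = 346.2088
N = 1000 × √346.2088 ≈ 18,606.7

≈ 18610 RPM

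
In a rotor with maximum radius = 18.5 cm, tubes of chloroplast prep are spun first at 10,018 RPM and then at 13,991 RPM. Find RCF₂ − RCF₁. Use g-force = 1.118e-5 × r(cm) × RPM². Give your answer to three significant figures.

RCF₁ = 1.118 × 10⁻⁵ × 18.5 × (10018)² = 1.118 × 10⁻⁵ × 18.5 × 100,360,324 ≈ 20,757.5 × g
RCF₂ = 1.118 × 10⁻⁵ × 18.5 × (13991)² = 1.118 × 10⁻⁵ × 18.5 × 195,748,081 ≈ 40,486.6 × g
Increase = 40,486.6 − 20,757.5 = 19,729.1

19700 x g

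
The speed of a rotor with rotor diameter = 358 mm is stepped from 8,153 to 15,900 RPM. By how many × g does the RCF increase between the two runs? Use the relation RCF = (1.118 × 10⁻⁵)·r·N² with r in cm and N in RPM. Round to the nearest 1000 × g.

37000 × g

r = 358 mm / 2 = 179 mm = 17.9 cm
RCF₁ = 1.118 × 10⁻⁵ × 17.9 × (8153)² = 1.118 × 10⁻⁵ × 17.9 × 66,471,409 ≈ 13,302.4 × g
RCF₂ = 1.118 × 10⁻⁵ × 17.9 × (15900)² = 1.118 × 10⁻⁵ × 17.9 × 252,810,000 ≈ 50,592.8 × g
Increase = 50,592.8 − 13,302.4 = 37,290.4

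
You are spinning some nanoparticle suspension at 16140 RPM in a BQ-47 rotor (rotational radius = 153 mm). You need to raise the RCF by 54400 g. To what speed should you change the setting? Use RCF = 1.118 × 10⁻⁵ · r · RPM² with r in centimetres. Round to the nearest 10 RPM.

24050 RPM

r = 153 mm = 15.3 cm
Current RCF = 1.118 × 10⁻⁵ × 15.3 × (16140)² = 1.118 × 10⁻⁵ × 15.3 × 260,499,600 ≈ 44,559.5 × g
Target RCF = 44,559.5 + 54,400 = 98,959.5 × g
N² = 98,959.5 / (17.1054 × 10⁻⁵) = 578,527,833
N ≈ √578,527,833 ≈ 24,052.6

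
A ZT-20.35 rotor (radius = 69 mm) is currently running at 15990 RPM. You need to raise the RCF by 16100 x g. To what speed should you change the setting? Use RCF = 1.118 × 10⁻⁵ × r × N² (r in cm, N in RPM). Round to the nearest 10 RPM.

≈ 21550 RPM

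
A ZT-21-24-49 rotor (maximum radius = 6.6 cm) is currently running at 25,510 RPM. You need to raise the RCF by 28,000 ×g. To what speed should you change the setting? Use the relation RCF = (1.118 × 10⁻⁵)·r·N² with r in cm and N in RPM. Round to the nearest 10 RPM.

Current RCF = 1.118 × 10⁻⁵ × 6.6 × (25510)² = 1.118 × 10⁻⁵ × 6.6 × 650,760,100 ≈ 48,018.3 × g
Target RCF = 48,018.3 + 28,000 = 76,018.3 × g
N² = 76,018.3 / (7.3788 × 10⁻⁵) = 1,030,225,782
N ≈ √1,030,225,782 ≈ 32,097.1

N₂ ≈ 32100 RPM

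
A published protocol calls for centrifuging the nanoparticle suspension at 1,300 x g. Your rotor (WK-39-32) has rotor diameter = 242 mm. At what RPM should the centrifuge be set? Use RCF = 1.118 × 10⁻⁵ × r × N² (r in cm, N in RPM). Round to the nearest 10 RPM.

r = 242 mm / 2 = 121 mm = 12.1 cm
RCF = 1.118 × 10⁻⁵ × r × N²
1,300 = 1.118 × 10⁻⁵ × 12.1 × N²
N² = 1,300 / (13.5278 × 10⁻⁵) = 9,609,840
N ≈ √9,609,840 ≈ 3,100.0

3100 RPM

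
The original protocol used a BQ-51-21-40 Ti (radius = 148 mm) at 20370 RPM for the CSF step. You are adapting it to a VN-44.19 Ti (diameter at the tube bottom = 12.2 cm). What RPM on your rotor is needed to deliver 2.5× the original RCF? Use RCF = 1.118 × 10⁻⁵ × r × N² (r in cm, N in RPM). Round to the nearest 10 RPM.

Original rotor: r = 148 mm = 14.8 cm
RCF_original = 1.118 × 10⁻⁵ × 14.8 × (20370)² = 1.118 × 10⁻⁵ × 14.8 × 414,936,900 ≈ 68,657.1 × g
Target RCF = 2.5 × 68,657.1 ≈ 171,642.8 × g
Your rotor: r = 12.2 / 2 = 6.1 cm
171,642.8 = 1.118 × 10⁻⁵ × 6.1 × N²
N² = 171,642.8 / (6.8198 × 10⁻⁵) = 2,516,830,406
N ≈ √2,516,830,406 ≈ 50,168.0

50170 RPM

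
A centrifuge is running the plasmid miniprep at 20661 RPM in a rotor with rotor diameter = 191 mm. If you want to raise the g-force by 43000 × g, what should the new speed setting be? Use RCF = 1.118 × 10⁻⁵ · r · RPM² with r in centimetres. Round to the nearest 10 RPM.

≈ 28800 RPM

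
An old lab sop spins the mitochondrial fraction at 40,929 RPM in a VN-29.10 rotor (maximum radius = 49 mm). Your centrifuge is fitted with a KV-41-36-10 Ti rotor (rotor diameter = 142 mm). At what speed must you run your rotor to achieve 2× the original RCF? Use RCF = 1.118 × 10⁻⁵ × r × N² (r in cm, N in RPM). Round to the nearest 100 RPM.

48100 RPM

Original rotor: r = 49 mm = 4.9 cm
RCF_original = 1.118 × 10⁻⁵ × 4.9 × (40929)² = 1.118 × 10⁻⁵ × 4.9 × 1,675,183,041 ≈ 91,769.9 × g
Target RCF = 2 × 91,769.9 ≈ 183,539.8 × g
Your rotor: r = 142 mm / 2 = 71 mm = 7.1 cm
183,539.8 = 1.118 × 10⁻⁵ × 7.1 × N²
N² = 183,539.8 / (7.9378 × 10⁻⁵) = 2,312,225,050
N ≈ √2,312,225,050 ≈ 48,085.6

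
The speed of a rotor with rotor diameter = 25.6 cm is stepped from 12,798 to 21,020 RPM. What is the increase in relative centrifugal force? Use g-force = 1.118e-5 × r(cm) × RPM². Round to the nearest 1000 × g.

r = 25.6 / 2 = 12.8 cm
RCF₁ = 1.118 × 10⁻⁵ × 12.8 × (12798)² = 1.118 × 10⁻⁵ × 12.8 × 163,788,804 ≈ 23,438.8 × g
RCF₂ = 1.118 × 10⁻⁵ × 12.8 × (21020)² = 1.118 × 10⁻⁵ × 12.8 × 441,840,400 ≈ 63,229.1 × g
Increase = 63,229.1 − 23,438.8 = 39,790.3

40000 x g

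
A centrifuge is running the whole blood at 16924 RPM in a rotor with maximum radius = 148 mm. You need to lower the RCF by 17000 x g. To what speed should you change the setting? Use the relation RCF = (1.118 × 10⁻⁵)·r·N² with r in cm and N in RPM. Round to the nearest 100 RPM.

N₂ ≈ 13600 RPM

r = 148 mm = 14.8 cm
Current RCF = 1.118 × 10⁻⁵ × 14.8 × (16924)² = 1.118 × 10⁻⁵ × 14.8 × 286,421,776 ≈ 47,392.5 × g
Target RCF = 47,392.5 − 17,000 = 30,392.5 × g
N² = 30,392.5 / (16.5464 × 10⁻⁵) = 183,680,438
N ≈ √183,680,438 ≈ 13,552.9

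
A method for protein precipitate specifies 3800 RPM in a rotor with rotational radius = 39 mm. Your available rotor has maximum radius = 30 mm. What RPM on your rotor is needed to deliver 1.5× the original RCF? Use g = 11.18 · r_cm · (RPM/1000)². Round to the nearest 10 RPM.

Original rotor: r = 39 mm = 3.9 cm
RCF_original = 11.18 × 3.9 × (3.8)² = 11.18 × 3.9 × 14.44 ≈ 629.6 × g
Target RCF = 1.5 × 629.6 ≈ 944.4 × g
Your rotor: r = 30 mm = 3.0 cm
944.4 = 11.18 × 3 × (N/1000)²
(N/1000)² = 944.4 / 33.54 = 28.15742
N = 1000 × √28.15742 ≈ 5,306.4

≈ 5310 RPM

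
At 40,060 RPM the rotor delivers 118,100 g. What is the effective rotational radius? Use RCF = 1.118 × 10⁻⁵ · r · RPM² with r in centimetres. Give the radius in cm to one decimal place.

≈ 6.6 cm

118100 = 1.118 × 10⁻⁵ × r × (40060)²
r = 118100 / (1.118 × 10⁻⁵ × 1,604,803,600) = 118100 / 17941.7 ≈ 6.582 cm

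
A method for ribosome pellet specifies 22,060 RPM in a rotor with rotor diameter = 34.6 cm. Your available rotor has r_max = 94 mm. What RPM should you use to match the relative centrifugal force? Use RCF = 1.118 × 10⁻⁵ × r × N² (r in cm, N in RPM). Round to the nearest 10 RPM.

Original rotor: r = 34.6 / 2 = 17.3 cm
RCF_original = 1.118 × 10⁻⁵ × 17.3 × (22060)² = 1.118 × 10⁻⁵ × 17.3 × 486,643,600 ≈ 94,123.7 × g
Your rotor: r = 94 mm = 9.4 cm
94,123.7 = 1.118 × 10⁻⁵ × 9.4 × N²
N² = 94,123.7 / (10.5092 × 10⁻⁵) = 895,631,447
N ≈ √895,631,447 ≈ 29,927.1

≈ 29930 RPM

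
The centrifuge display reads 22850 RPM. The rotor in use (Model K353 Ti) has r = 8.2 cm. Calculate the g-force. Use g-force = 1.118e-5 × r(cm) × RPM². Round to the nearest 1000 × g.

48000 ×g

RCF = 1.118 × 10⁻⁵ × 8.2 × (22850)² = 1.118 × 10⁻⁵ × 8.2 × 522,122,500 ≈ 47,866.1 × g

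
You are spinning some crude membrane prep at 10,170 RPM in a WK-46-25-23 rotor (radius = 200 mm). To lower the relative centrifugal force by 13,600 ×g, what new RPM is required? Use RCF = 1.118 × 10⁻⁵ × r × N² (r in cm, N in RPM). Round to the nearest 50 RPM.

r = 200 mm = 20.0 cm
Current RCF = 1.118 × 10⁻⁵ × 20 × (10170)² = 1.118 × 10⁻⁵ × 20 × 103,428,900 ≈ 23,126.7 × g
Target RCF = 23,126.7 − 13,600 = 9,526.7 × g
N² = 9,526.7 / (22.36 × 10⁻⁵) = 42,605,993
N ≈ √42,605,993 ≈ 6,527.3

6550 RPM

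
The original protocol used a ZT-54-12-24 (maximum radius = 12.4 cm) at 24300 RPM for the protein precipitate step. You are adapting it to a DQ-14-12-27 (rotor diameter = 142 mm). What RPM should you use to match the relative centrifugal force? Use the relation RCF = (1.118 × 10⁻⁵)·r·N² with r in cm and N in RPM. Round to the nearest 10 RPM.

RCF_original = 1.118 × 10⁻⁵ × 12.4 × (24300)² = 1.118 × 10⁻⁵ × 12.4 × 590,490,000 ≈ 81,860.8 × g
Your rotor: r = 142 mm / 2 = 71 mm = 7.1 cm
81,860.8 = 1.118 × 10⁻⁵ × 7.1 × N²
N² = 81,860.8 / (7.9378 × 10⁻⁵) = 1,031,278,188
N ≈ √1,031,278,188 ≈ 32,113.5

32110 RPM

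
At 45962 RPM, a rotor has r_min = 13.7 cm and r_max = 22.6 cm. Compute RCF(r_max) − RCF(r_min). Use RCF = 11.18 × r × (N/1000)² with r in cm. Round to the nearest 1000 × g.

RCF_max = 11.18 × 22.6 × (45.962)² = 11.18 × 22.6 × 2,112.505444 ≈ 533,762.5 × g
RCF_min = 11.18 × 13.7 × (45.962)² = 11.18 × 13.7 × 2,112.505444 ≈ 323,564 × g
ΔRCF = 533,762.5 − 323,564 = 210,198.5

≈ 210000 × g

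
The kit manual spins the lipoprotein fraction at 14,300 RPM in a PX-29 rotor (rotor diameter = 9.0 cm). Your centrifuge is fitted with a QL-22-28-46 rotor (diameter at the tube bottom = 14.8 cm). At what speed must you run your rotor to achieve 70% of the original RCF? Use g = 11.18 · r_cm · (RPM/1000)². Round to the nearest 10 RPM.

9330 RPM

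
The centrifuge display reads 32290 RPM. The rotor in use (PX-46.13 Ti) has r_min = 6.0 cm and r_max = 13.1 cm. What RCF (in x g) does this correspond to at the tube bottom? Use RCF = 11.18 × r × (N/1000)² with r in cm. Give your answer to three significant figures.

Use r_max = 13.1 cm.
RCF = 11.18 × 13.1 × (32.29)² = 11.18 × 13.1 × 1,042.6441 ≈ 152,703.6 × g

153000 x g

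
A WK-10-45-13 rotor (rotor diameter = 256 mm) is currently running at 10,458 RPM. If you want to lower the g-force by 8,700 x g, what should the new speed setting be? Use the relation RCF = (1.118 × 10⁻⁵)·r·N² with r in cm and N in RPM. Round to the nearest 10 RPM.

6970 RPM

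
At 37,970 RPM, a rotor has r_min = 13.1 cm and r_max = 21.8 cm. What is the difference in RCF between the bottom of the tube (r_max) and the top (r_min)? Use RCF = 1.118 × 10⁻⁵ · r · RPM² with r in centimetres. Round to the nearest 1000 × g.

RCF_max = 1.118 × 10⁻⁵ × 21.8 × (37970)² = 1.118 × 10⁻⁵ × 21.8 × 1,441,720,900 ≈ 351,382 × g
RCF_min = 1.118 × 10⁻⁵ × 13.1 × (37970)² = 1.118 × 10⁻⁵ × 13.1 × 1,441,720,900 ≈ 211,151.6 × g
ΔRCF = 351,382 − 211,151.6 = 140,230.4

140000 × g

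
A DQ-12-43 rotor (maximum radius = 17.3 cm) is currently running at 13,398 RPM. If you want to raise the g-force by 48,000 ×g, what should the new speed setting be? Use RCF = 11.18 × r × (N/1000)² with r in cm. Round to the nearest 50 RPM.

Current RCF = 11.18 × 17.3 × (13.398)² = 11.18 × 17.3 × 179.506404 ≈ 34,719.1 × g
Target RCF = 34,719.1 + 48,000 = 82,719.1 × g
(N/1000)² = 82,719.1 / 193.414 = 427.679
N = 1000 × √427.679 ≈ 20,680.4

≈ 20700 RPM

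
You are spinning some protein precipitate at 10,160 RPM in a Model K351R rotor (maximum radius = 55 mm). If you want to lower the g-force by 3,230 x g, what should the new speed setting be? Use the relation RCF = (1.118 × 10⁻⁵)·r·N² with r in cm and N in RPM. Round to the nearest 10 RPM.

≈ 7120 RPM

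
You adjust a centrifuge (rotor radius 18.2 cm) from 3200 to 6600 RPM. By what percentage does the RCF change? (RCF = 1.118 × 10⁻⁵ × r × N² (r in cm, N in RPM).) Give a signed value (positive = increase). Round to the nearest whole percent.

RCF ∝ N², so the ratio is (6600/3200)² = (2.062500)² = 4.2539.
Change = 4.2539 − 1 = +3.2539 → +325.4%.

+325%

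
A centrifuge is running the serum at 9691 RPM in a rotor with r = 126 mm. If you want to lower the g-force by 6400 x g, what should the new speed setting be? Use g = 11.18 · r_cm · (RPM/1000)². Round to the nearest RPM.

≈ 6963 RPM

r = 126 mm = 12.6 cm
Current RCF = 11.18 × 12.6 × (9.691)² = 11.18 × 12.6 × 93.915481 ≈ 13,229.7 × g
Target RCF = 13,229.7 − 6,400 = 6,829.7 × g
(N/1000)² = 6,829.7 / 140.868 = 48.48298
N = 1000 × √48.48298 ≈ 6,963.0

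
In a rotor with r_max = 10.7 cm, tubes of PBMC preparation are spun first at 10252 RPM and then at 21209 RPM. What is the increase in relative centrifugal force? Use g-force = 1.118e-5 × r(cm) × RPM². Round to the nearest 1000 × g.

RCF₁ = 1.118 × 10⁻⁵ × 10.7 × (10252)² = 1.118 × 10⁻⁵ × 10.7 × 105,103,504 ≈ 12,573.1 × g
RCF₂ = 1.118 × 10⁻⁵ × 10.7 × (21209)² = 1.118 × 10⁻⁵ × 10.7 × 449,821,681 ≈ 53,810.4 × g
Increase = 53,810.4 − 12,573.1 = 41,237.3

41000 g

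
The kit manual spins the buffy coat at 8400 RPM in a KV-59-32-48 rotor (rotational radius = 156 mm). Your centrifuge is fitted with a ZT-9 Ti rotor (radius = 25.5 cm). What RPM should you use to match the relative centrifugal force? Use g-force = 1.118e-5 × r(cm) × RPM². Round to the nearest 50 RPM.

Original rotor: r = 156 mm = 15.6 cm
RCF_original = 1.118 × 10⁻⁵ × 15.6 × (8400)² = 1.118 × 10⁻⁵ × 15.6 × 70,560,000 ≈ 12,306.2 × g
12,306.2 = 1.118 × 10⁻⁵ × 25.5 × N²
N² = 12,306.2 / (28.509 × 10⁻⁵) = 43,166,018
N ≈ √43,166,018 ≈ 6,570.1

≈ 6550 RPM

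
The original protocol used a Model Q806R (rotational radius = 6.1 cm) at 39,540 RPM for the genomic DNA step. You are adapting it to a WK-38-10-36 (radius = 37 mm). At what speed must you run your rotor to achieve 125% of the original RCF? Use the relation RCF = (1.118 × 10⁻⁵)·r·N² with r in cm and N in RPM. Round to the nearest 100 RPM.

RCF_original = 1.118 × 10⁻⁵ × 6.1 × (39540)² = 1.118 × 10⁻⁵ × 6.1 × 1,563,411,600 ≈ 106,621.5 × g
Target RCF = 1.25 × 106,621.5 ≈ 133,276.9 × g
Your rotor: r = 37 mm = 3.7 cm
133,276.9 = 1.118 × 10⁻⁵ × 3.7 × N²
N² = 133,276.9 / (4.1366 × 10⁻⁵) = 3,221,894,793
N ≈ √3,221,894,793 ≈ 56,761.7

56800 RPM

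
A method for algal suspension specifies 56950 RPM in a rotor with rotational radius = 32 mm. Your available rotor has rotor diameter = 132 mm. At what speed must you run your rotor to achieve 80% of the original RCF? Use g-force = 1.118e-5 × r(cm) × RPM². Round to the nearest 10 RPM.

35470 RPM

Original rotor: r = 32 mm = 3.2 cm
RCF_original = 1.118 × 10⁻⁵ × 3.2 × (56950)² = 1.118 × 10⁻⁵ × 3.2 × 3,243,302,500 ≈ 116,032.4 × g
Target RCF = 0.8 × 116,032.4 ≈ 92,825.9 × g
Your rotor: r = 132 mm / 2 = 66 mm = 6.6 cm
92,825.9 = 1.118 × 10⁻⁵ × 6.6 × N²
N² = 92,825.9 / (7.3788 × 10⁻⁵) = 1,258,008,077
N ≈ √1,258,008,077 ≈ 35,468.4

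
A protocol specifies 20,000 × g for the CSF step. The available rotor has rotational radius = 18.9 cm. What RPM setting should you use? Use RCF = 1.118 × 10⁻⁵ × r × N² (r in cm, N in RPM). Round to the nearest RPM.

RCF = 1.118 × 10⁻⁵ × r × N²
20,000 = 1.118 × 10⁻⁵ × 18.9 × N²
N² = 20,000 / (21.1302 × 10⁻⁵) = 94,651,257
N ≈ √94,651,257 ≈ 9,728.9

9729 RPM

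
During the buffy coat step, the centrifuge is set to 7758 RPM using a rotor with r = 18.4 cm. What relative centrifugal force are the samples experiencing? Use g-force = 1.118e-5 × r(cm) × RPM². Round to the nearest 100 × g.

≈ 12400 ×g

RCF = 1.118 × 10⁻⁵ × 18.4 × (7758)² = 1.118 × 10⁻⁵ × 18.4 × 60,186,564 ≈ 12,381.1 × g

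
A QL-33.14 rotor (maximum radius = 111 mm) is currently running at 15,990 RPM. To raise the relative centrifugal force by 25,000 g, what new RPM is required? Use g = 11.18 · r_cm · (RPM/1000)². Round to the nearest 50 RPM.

r = 111 mm = 11.1 cm
Current RCF = 11.18 × 11.1 × (15.99)² = 11.18 × 11.1 × 255.6801 ≈ 31,729.4 × g
Target RCF = 31,729.4 + 25,000 = 56,729.4 × g
(N/1000)² = 56,729.4 / 124.098 = 457.1339
N = 1000 × √457.1339 ≈ 21,380.7

≈ 21400 RPM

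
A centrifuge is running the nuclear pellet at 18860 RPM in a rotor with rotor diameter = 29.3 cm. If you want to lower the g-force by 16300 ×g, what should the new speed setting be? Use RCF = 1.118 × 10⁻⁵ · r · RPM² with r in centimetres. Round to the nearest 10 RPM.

≈ 16010 RPM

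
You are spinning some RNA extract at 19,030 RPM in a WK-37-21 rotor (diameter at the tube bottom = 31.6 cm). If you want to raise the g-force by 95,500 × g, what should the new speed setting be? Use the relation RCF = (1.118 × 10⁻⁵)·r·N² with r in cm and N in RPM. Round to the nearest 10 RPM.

r = 31.6 / 2 = 15.8 cm
Current RCF = 1.118 × 10⁻⁵ × 15.8 × (19030)² = 1.118 × 10⁻⁵ × 15.8 × 362,140,900 ≈ 63,970 × g
Target RCF = 63,970 + 95,500 = 159,470 × g
N² = 159,470 / (17.6644 × 10⁻⁵) = 902,776,205
N ≈ √902,776,205 ≈ 30,046.2

≈ 30050 RPM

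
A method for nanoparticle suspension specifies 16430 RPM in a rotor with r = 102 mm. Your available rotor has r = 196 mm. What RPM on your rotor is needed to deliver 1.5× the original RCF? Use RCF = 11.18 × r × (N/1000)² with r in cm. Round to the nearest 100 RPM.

≈ 14500 RPM

Original rotor: r = 102 mm = 10.2 cm
RCF = 11.18 × r × (N/1000)²
RCF_original = 11.18 × 10.2 × (16.43)² = 11.18 × 10.2 × 269.9449 ≈ 30,783.4 × g
Target RCF = 1.5 × 30,783.4 ≈ 46,175.1 × g
Your rotor: r = 196 mm = 19.6 cm
46,175.1 = 11.18 × 19.6 × (N/1000)²
(N/1000)² = 46,175.1 / 219.128 = 210.722
N = 1000 × √210.722 ≈ 14,516.3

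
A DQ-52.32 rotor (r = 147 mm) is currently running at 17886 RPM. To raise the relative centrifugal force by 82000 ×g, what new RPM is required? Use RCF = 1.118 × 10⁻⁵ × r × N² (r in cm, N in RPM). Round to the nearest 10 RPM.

r = 147 mm = 14.7 cm
Current RCF = 1.118 × 10⁻⁵ × 14.7 × (17886)² = 1.118 × 10⁻⁵ × 14.7 × 319,908,996 ≈ 52,575.8 × g
Target RCF = 52,575.8 + 82,000 = 134,575.8 × g
N² = 134,575.8 / (16.4346 × 10⁻⁵) = 818,856,559
N ≈ √818,856,559 ≈ 28,615.7

N₂ ≈ 28620 RPM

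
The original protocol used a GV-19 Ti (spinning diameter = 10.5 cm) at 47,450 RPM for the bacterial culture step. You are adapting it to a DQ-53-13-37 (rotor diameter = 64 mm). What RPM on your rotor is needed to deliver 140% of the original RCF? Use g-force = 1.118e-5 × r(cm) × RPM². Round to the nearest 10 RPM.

Original rotor: r = 10.5 / 2 = 5.25 cm
RCF_original = 1.118 × 10⁻⁵ × 5.25 × (47450)² = 1.118 × 10⁻⁵ × 5.25 × 2,251,502,500 ≈ 132,151.9 × g
Target RCF = 1.4 × 132,151.9 ≈ 185,012.7 × g
Your rotor: r = 64 mm / 2 = 32 mm = 3.2 cm
185,012.7 = 1.118 × 10⁻⁵ × 3.2 × N²
N² = 185,012.7 / (3.5776 × 10⁻⁵) = 5,171,419,387
N ≈ √5,171,419,387 ≈ 71,912.6

≈ 71910 RPM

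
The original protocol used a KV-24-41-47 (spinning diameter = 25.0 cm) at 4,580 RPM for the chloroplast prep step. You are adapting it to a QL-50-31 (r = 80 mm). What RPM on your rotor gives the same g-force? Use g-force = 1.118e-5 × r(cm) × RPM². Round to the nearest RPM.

5725 RPM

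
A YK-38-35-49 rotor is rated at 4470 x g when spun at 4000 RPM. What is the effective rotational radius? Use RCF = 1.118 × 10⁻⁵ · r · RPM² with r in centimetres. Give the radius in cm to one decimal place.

≈ 25.0 cm

4470 = 1.118 × 10⁻⁵ × r × (4000)²
r = 4470 / (1.118 × 10⁻⁵ × 16,000,000) = 4470 / 178.88 ≈ 24.989 cm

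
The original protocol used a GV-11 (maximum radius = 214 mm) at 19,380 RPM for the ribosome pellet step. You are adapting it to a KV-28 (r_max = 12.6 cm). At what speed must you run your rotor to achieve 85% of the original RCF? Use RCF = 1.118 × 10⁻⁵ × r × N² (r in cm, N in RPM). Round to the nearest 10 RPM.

23290 RPM

Original rotor: r = 214 mm = 21.4 cm
RCF_original = 1.118 × 10⁻⁵ × 21.4 × (19380)² = 1.118 × 10⁻⁵ × 21.4 × 375,584,400 ≈ 89,859.3 × g
Target RCF = 0.85 × 89,859.3 ≈ 76,380.4 × g
76,380.4 = 1.118 × 10⁻⁵ × 12.6 × N²
N² = 76,380.4 / (14.0868 × 10⁻⁵) = 542,212,568
N ≈ √542,212,568 ≈ 23,285.5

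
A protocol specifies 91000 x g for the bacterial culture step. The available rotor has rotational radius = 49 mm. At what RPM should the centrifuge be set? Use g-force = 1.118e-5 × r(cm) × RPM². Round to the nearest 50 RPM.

r = 49 mm = 4.9 cm
91,000 = 1.118 × 10⁻⁵ × 4.9 × N²
N² = 91,000 / (5.4782 × 10⁻⁵) = 1,661,129,568
N ≈ √1,661,129,568 ≈ 40,757.0

≈ 40750 RPM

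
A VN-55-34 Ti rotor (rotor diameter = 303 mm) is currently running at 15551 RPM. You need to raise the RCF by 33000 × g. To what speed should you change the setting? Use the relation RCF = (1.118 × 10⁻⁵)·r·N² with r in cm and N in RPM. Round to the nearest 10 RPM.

r = 303 mm / 2 = 151.5 mm = 15.15 cm
Current RCF = 1.118 × 10⁻⁵ × 15.15 × (15551)² = 1.118 × 10⁻⁵ × 15.15 × 241,833,601 ≈ 40,961 × g
Target RCF = 40,961 + 33,000 = 73,961 × g
N² = 73,961 / (16.9377 × 10⁻⁵) = 436,664,955
N ≈ √436,664,955 ≈ 20,896.5

≈ 20900 RPM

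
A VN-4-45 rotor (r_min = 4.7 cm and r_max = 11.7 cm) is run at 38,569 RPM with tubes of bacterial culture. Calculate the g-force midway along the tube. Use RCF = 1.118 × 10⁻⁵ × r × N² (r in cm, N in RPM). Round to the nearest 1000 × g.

RCF ≈ 136000 ×g

r_avg = (4.7 + 11.7) / 2 = 8.2 cm
RCF = 1.118 × 10⁻⁵ × r × N²
RCF = 1.118 × 10⁻⁵ × 8.2 × (38569)² = 1.118 × 10⁻⁵ × 8.2 × 1,487,567,761 ≈ 136,374.3 × g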